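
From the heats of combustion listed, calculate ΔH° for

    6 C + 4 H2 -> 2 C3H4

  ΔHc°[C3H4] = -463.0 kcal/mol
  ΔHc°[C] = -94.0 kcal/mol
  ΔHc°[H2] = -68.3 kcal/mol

ΔH° = 88.8 kcal/mol

Using ΔH = Σ nΔHc°(reactants) − Σ nΔHc°(products):
= [6·(-94.0) + 4·(-68.3)] − [2·(-463.0)]
= 88.8 kcal/mol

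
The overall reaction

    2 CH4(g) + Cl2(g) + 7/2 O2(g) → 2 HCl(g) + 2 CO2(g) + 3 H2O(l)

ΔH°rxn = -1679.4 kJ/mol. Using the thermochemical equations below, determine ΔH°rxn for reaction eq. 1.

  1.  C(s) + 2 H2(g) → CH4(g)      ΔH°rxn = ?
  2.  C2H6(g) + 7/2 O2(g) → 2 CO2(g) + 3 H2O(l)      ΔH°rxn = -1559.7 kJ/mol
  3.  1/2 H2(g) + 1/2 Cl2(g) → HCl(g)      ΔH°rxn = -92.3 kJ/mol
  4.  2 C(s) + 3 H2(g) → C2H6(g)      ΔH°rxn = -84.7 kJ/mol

ΔH°rxn = -74.8 kJ/mol

eq. 1 reversed and × 2 (CH4(g) must end up as a reactant; ×2 to match 2 CH4(g) in the target): contributes −2·x
eq. 2 as written (CO2(g) already on the product side): -1559.7 kJ/mol
eq. 3 × 2 (scale by 2 for the 2 HCl(g)): (2)·(-92.3) = -184.6 kJ/mol
eq. 4 as written: -84.7 kJ/mol
-1679.4 = (-1559.7) + (-184.6) + (-84.7) − 2·x
x = (-1679.4 − (-1829.0)) / (-2) = -74.8 kJ/mol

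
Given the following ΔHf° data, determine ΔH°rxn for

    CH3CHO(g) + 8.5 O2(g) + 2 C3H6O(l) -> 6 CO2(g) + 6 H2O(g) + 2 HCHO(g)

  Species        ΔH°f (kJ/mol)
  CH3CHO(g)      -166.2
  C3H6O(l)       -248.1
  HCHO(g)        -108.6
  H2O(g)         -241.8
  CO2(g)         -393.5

ΔH°rxn = -3366.6 kJ/mol

Products: 6·(-393.5) + 6·(-241.8) + 2·(-108.6) = -4029.0
Reactants: 1·(-166.2) + 17/2·(+0.0) + 2·(-248.1) = -662.4
ΔH°rxn = (-4029.0) − (-662.4) = -3366.6 kJ/mol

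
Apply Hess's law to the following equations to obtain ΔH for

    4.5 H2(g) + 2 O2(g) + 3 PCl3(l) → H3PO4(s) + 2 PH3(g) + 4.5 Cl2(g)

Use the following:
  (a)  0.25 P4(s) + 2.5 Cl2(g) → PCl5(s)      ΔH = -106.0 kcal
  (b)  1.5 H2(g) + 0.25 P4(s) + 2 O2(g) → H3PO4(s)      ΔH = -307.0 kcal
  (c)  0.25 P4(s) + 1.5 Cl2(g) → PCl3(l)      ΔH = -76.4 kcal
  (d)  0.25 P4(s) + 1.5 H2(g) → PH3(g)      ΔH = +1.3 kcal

ΔH = -75.2 kcal

(a): not needed (PCl5(s) appears nowhere else).
(b) as written (H3PO4(s) already on the product side): -307.0 kcal
(c) reversed and × 3 (reverse to put PCl3(l) on the reactant side; scale by 3 for the 3 PCl3(l)): (-3)·(-76.4) = +229.2 kcal
(d) × 2 (scale by 2 for the 2 PH3(g)): (2)·(+1.3) = +2.6 kcal
ΔH = (-307.0) + (+229.2) + (+2.6) = -75.2 kcal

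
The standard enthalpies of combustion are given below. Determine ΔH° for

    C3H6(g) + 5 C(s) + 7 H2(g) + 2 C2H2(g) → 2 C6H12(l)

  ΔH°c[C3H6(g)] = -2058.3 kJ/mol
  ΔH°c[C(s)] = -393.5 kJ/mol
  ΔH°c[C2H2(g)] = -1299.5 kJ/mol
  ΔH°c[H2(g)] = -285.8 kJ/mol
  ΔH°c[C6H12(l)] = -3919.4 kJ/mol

ΔH° = -786.6 kJ/mol

With combustion enthalpies, reactants minus products:
= [1·(-2058.3) + 5·(-393.5) + 7·(-285.8) + 2·(-1299.5)] − [2·(-3919.4)]
= -786.6 kJ/mol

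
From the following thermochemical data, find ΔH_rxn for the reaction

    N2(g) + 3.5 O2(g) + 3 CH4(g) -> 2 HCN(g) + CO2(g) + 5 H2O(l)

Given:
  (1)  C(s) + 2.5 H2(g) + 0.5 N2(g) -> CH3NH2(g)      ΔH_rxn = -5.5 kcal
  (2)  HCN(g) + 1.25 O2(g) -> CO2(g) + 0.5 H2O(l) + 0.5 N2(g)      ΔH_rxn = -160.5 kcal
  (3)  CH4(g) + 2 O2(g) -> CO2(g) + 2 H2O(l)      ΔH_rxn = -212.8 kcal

(1): not needed.
(2) reversed and × 2: (-2)·(-160.5) = +321.0 kcal
(3) × 3: (3)·(-212.8) = -638.4 kcal
ΔH_rxn = (-2)·(-160.5) + (3)·(-212.8) = -317.4 kcal

ΔH_rxn = -317.4 kcal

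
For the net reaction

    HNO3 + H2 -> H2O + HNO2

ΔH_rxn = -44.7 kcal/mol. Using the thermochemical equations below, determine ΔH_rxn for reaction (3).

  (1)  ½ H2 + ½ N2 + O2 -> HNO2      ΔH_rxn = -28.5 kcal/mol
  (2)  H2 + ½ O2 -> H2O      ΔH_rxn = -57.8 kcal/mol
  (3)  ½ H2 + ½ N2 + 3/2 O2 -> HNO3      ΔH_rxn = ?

ΔH_rxn = -41.6 kcal/mol

(1) as written (HNO2 already on the product side): -28.5 kcal/mol
(2) as written (H2O already on the product side): -57.8 kcal/mol
(3) reversed (HNO3 must end up as a reactant): contributes −x
-44.7 = (-28.5) + (-57.8) − x
x = (-44.7 − (-86.3)) / (-1) = -41.6 kcal/mol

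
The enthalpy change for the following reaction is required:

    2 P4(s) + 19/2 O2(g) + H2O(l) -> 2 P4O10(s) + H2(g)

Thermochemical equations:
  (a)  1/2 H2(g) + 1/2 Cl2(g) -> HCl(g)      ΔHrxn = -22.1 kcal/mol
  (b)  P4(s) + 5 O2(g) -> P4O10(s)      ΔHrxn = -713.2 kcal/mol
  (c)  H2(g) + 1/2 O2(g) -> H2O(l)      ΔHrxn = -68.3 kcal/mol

(a): not needed.
(b) × 2: (2)·(-713.2) = -1426.4 kcal/mol
(c) reversed: +68.3 kcal/mol
Combining the equations, ΔHrxn = (2)·(-713.2) + (-1)·(-68.3) = -1358.1 kcal/mol

ΔHrxn = -1358.1 kcal/mol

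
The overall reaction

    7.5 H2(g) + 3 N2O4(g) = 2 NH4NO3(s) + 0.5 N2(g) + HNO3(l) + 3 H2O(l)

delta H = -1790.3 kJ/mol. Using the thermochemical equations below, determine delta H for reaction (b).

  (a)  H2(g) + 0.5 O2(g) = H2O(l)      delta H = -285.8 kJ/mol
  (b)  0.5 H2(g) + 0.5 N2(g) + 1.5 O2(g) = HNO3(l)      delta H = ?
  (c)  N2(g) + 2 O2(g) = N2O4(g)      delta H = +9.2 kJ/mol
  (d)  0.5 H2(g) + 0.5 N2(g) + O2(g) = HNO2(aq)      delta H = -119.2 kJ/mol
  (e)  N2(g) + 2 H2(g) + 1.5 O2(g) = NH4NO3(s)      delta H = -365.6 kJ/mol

(a) × 3 (scale by 3 for the 3 H2O(l)): (3)·(-285.8) = -857.4 kJ/mol
(b) as written (HNO3(l) already on the product side): contributes x
(c) reversed and × 3 (reverse to put N2O4(g) on the reactant side; ×3 to match 3 N2O4(g) in the target): (-3)·(+9.2) = -27.6 kJ/mol
(d): not needed (HNO2(aq) appears nowhere else).
(e) × 2 (scale by 2 for the 2 NH4NO3(s)): (2)·(-365.6) = -731.2 kJ/mol
-1790.3 = (-857.4) + (-27.6) + (-731.2) + x
x = (-1790.3 − (-1616.2)) / (1) = -174.1 kJ/mol

delta H = -174.1 kJ/mol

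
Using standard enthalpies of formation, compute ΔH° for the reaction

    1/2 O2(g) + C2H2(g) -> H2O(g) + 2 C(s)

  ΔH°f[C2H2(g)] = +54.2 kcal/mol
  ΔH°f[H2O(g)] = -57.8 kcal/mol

ΔH° = -112.0 kcal/mol

Products: 1·(-57.8) + 2·(+0.0) = -57.8
Reactants: 1/2·(+0.0) + 1·(+54.2) = +54.2
ΔH° = (-57.8) − (+54.2) = -112.0 kcal/mol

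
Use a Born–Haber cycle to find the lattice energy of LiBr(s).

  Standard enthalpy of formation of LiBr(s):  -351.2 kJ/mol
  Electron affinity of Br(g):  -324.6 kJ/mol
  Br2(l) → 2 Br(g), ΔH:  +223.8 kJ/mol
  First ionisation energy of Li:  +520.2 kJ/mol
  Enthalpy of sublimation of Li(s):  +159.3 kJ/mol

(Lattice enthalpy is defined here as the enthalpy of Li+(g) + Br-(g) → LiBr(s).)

U = -818.0 kJ/mol

ΔHf° = 1·ΔHsub + 1·(ΣIE) + 1/2·D(Br2) + 1·EA + U
-351.2 = 1·(+159.3) + 1·(+520.2) + 1/2·(+223.8) + 1·(-324.6) + U
U = -351.2 − (+466.8) = -818.0 kJ/mol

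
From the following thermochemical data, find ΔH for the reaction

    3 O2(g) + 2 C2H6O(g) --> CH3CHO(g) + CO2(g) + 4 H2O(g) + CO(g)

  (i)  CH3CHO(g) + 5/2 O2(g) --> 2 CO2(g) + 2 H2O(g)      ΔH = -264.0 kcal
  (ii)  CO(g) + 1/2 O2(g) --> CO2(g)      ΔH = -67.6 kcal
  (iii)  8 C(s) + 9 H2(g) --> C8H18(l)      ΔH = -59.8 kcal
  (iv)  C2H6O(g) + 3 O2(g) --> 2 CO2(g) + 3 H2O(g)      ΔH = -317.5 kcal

ΔH = -303.4 kcal

(i) reversed: +264.0 kcal
(ii) reversed: +67.6 kcal
(iii): not needed.
(iv) × 2: (2)·(-317.5) = -635.0 kcal
ΔH = (+264.0) + (+67.6) + (-635.0) = -303.4 kcal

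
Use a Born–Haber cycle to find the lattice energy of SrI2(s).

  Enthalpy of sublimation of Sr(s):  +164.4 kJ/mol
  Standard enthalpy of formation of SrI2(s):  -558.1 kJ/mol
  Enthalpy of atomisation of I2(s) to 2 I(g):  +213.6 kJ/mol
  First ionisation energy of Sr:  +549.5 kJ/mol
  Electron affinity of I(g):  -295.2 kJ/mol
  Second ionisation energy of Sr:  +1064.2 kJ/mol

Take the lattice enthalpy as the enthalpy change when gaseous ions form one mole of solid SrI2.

U = -1959.4 kJ/mol

ΔHf° = 1·ΔHsub + 1·(ΣIE) + 1·D(I2) + 2·EA + U
-558.1 = 1·(+164.4) + 1·(+1613.7) + 1·(+213.6) + 2·(-295.2) + U
U = -558.1 − (+1401.3) = -1959.4 kJ/mol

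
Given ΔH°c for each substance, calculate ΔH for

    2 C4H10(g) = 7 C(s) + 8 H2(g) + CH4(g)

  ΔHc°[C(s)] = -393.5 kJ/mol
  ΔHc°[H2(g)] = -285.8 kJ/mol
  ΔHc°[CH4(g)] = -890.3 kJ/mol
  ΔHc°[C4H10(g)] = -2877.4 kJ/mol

Using ΔH = Σ nΔHc°(reactants) − Σ nΔHc°(products):
= [2·(-2877.4)] − [7·(-393.5) + 8·(-285.8) + 1·(-890.3)]
= 176.4 kJ/mol

ΔH = 176.4 kJ/mol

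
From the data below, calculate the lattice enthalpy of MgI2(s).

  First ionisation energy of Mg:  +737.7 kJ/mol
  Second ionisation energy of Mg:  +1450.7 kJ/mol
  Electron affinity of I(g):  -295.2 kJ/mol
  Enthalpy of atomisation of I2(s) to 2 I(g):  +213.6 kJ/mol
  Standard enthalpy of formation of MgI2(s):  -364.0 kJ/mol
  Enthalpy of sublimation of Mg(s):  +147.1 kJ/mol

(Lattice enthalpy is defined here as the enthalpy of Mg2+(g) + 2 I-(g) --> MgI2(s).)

ΔHf° = 1·ΔHsub + 1·(ΣIE) + 1·D(I2) + 2·EA + U
-364.0 = 1·(+147.1) + 1·(+2188.4) + 1·(+213.6) + 2·(-295.2) + U
U = -364.0 − (+1958.7) = -2322.7 kJ/mol

U = -2322.7 kJ/mol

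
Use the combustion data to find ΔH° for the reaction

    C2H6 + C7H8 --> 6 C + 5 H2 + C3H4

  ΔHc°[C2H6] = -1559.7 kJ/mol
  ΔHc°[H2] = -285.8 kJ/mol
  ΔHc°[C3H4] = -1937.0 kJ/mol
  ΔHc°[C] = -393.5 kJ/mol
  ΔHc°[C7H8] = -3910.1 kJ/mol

Using ΔH = Σ nΔHc°(reactants) − Σ nΔHc°(products):
= [1·(-1559.7) + 1·(-3910.1)] − [6·(-393.5) + 5·(-285.8) + 1·(-1937.0)]
= 257.2 kJ/mol

ΔH° = 257.2 kJ/mol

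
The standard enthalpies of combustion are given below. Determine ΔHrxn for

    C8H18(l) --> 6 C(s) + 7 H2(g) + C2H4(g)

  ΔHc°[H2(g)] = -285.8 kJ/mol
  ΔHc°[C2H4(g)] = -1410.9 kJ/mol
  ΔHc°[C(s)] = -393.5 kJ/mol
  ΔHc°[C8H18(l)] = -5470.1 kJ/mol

ΔHrxn = 302.4 kJ/mol

With combustion enthalpies, reactants minus products:
= [1·(-5470.1)] − [6·(-393.5) + 7·(-285.8) + 1·(-1410.9)]
= 302.4 kJ/mol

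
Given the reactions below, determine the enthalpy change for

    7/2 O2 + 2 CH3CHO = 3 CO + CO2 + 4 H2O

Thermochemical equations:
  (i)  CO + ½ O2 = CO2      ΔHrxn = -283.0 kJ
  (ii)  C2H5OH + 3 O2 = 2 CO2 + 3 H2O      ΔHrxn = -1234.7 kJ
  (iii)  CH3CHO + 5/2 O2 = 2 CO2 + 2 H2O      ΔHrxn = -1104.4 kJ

ΔHrxn = -1359.8 kJ

(i) reversed and × 3 (CO must end up as a product; ×3 to match 3 CO in the target): (-3)·(-283.0) = +849.0 kJ
(ii): not needed (C2H5OH appears nowhere else).
(iii) × 2 (×2 to match 2 CH3CHO in the target): (2)·(-1104.4) = -2208.8 kJ
Combining the equations, ΔHrxn = (-3)·(-283.0) + (2)·(-1104.4) = -1359.8 kJ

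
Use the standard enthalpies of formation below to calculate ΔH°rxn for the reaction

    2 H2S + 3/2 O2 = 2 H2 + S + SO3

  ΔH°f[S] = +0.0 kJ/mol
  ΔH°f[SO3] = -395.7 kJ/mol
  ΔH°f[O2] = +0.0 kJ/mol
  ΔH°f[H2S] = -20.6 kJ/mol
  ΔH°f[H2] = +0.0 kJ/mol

Products: 2·(+0.0) + 1·(+0.0) + 1·(-395.7) = -395.7
Reactants: 2·(-20.6) + 3/2·(+0.0) = -41.2
ΔH°rxn = (-395.7) − (-41.2) = -354.5 kJ/mol

ΔH°rxn = -354.5 kJ/mol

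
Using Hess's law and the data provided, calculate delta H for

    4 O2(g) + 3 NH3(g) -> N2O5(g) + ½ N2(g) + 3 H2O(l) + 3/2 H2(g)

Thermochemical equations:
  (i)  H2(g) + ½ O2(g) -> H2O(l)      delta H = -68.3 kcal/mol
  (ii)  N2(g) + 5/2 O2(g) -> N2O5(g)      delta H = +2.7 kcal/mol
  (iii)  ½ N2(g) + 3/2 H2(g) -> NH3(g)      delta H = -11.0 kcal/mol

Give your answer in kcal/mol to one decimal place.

(i) × 3 (×3 to match 3 H2O(l) in the target): (3)·(-68.3) = -204.9 kcal/mol
(ii) as written (N2O5(g) already on the product side): +2.7 kcal/mol
(iii) reversed and × 3 (NH3(g) must end up as a reactant; ×3 to match 3 NH3(g) in the target): (-3)·(-11.0) = +33.0 kcal/mol
delta H = (-204.9) + (+2.7) + (+33.0) = -169.2 kcal/mol

delta H = -169.2 kcal/mol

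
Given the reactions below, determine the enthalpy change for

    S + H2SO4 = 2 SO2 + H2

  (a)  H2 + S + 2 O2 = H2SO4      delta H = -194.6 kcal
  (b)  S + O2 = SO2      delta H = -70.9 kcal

(a) reversed: +194.6 kcal
(b) × 2: (2)·(-70.9) = -141.8 kcal
delta H = (-1)·(-194.6) + (2)·(-70.9) = 52.8 kcal

delta H = 52.8 kcal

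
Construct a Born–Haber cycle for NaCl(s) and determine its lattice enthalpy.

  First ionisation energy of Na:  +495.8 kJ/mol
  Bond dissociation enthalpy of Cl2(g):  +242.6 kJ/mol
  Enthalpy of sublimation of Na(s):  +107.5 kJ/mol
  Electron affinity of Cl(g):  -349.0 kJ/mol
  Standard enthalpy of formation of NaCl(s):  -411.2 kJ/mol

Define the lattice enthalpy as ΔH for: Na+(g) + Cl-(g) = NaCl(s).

U = -786.8 kJ/mol

ΔHf° = 1·ΔHsub + 1·(ΣIE) + 1/2·D(Cl2) + 1·EA + U
-411.2 = 1·(+107.5) + 1·(+495.8) + 1/2·(+242.6) + 1·(-349.0) + U
U = -411.2 − (+375.6) = -786.8 kJ/mol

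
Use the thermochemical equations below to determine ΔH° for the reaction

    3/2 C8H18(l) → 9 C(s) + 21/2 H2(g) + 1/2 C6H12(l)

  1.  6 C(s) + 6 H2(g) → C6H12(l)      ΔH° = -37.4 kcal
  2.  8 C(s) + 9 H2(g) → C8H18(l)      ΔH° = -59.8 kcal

ΔH° = 71.0 kcal

eq. 1 × 1/2 (×1/2 to match 1/2 C6H12(l) in the target): (1/2)·(-37.4) = -18.7 kcal
eq. 2 reversed and × 3/2 (reverse to put C8H18(l) on the reactant side; scale by 3/2 for the 3/2 C8H18(l)): (-3/2)·(-59.8) = +89.7 kcal
Summing the manipulated equations, ΔH° = (1/2)·(-37.4) + (-3/2)·(-59.8) = 71.0 kcal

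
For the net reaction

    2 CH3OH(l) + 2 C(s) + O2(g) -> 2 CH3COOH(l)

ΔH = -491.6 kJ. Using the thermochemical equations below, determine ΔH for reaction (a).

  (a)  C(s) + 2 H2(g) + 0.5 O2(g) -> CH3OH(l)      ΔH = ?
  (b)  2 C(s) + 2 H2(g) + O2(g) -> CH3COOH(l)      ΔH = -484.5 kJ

(a) reversed and × 2: contributes −2·x
(b) × 2: (2)·(-484.5) = -969.0 kJ
-491.6 = (-969.0) − 2·x
x = (-491.6 − (-969.0)) / (-2) = -238.7 kJ

ΔH = -238.7 kJ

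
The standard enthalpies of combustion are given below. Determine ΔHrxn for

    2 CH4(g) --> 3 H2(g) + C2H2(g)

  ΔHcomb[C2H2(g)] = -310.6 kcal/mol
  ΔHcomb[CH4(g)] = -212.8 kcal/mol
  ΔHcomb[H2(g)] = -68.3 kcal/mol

ΔHrxn = 89.9 kcal/mol

Using ΔH = Σ nΔHc°(reactants) − Σ nΔHc°(products):
= [2·(-212.8)] − [3·(-68.3) + 1·(-310.6)]
= 89.9 kcal/mol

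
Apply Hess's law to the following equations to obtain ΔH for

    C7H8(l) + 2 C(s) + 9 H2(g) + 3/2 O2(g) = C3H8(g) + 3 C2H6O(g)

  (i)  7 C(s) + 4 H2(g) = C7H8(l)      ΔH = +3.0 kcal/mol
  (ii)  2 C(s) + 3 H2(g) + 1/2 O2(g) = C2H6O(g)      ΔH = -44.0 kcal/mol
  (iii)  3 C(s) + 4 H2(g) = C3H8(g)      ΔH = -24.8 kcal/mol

(i) reversed (C7H8(l) must end up as a reactant): -3.0 kcal/mol
(ii) × 3 (scale by 3 for the 3 C2H6O(g)): (3)·(-44.0) = -132.0 kcal/mol
(iii) as written (C3H8(g) already on the product side): -24.8 kcal/mol
By Hess's law, ΔH = (-1)·(+3.0) + (3)·(-44.0) + (1)·(-24.8) = -159.8 kcal/mol

ΔH = -159.8 kcal/mol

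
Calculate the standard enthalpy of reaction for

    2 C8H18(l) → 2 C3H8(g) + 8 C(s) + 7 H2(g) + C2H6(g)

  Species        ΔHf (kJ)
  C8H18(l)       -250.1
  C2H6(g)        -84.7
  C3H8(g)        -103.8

Products: 2·(-103.8) + 8·(+0.0) + 7·(+0.0) + 1·(-84.7) = -292.3
Reactants: 2·(-250.1) = -500.2
ΔHrxn = (-292.3) − (-500.2) = 207.9 kJ

ΔHrxn = 207.9 kJ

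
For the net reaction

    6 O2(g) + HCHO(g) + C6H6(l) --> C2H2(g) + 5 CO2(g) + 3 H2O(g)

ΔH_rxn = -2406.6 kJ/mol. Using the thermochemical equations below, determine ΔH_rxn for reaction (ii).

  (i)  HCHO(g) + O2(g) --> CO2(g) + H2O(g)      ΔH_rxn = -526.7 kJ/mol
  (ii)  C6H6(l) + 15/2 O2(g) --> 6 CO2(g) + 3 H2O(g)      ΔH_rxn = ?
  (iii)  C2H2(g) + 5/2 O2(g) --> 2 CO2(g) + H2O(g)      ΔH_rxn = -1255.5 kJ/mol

ΔH_rxn = -3135.4 kJ/mol

(i) as written: -526.7 kJ/mol
(ii) as written: contributes x
(iii) reversed: +1255.5 kJ/mol
-2406.6 = (-526.7) + (+1255.5) + x
x = (-2406.6 − (+728.8)) / (1) = -3135.4 kJ/mol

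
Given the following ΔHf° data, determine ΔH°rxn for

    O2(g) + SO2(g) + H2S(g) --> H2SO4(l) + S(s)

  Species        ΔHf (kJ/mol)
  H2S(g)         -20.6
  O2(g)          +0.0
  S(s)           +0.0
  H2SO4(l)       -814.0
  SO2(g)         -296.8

ΔH°rxn = -496.6 kJ/mol

Products: 1·(-814.0) + 1·(+0.0) = -814.0
Reactants: 1·(+0.0) + 1·(-296.8) + 1·(-20.6) = -317.4
ΔH°rxn = (-814.0) − (-317.4) = -496.6 kJ/mol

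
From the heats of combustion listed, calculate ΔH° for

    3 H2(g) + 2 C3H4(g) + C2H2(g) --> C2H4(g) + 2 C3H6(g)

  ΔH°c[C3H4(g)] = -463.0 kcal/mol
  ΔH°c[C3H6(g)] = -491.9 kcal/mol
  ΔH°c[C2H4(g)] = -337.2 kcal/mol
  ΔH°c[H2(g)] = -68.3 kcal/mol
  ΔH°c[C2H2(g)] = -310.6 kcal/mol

ΔH° = -120.5 kcal/mol

Using ΔH = Σ nΔHc°(reactants) − Σ nΔHc°(products):
= [3·(-68.3) + 2·(-463.0) + 1·(-310.6)] − [1·(-337.2) + 2·(-491.9)]
= -120.5 kcal/mol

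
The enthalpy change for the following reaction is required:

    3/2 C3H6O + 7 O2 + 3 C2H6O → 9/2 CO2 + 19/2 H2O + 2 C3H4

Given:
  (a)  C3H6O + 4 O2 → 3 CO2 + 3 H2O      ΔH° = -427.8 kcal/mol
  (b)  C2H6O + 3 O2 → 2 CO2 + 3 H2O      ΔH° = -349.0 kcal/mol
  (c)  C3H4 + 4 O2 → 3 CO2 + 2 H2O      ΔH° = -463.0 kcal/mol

(a) × 3/2: (3/2)·(-427.8) = -641.7 kcal/mol
(b) × 3: (3)·(-349.0) = -1047.0 kcal/mol
(c) reversed and × 2: (-2)·(-463.0) = +926.0 kcal/mol
Combining the equations, ΔH° = (-641.7) + (-1047.0) + (+926.0) = -762.7 kcal/mol

ΔH° = -762.7 kcal/mol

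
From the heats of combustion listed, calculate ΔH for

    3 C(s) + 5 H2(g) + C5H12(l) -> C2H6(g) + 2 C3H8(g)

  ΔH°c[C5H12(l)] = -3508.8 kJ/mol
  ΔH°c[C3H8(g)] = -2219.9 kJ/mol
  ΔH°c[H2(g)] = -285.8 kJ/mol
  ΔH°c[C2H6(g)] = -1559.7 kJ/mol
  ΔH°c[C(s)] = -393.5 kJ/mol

ΔH = -118.8 kJ/mol

Using ΔH = Σ nΔHc°(reactants) − Σ nΔHc°(products):
= [3·(-393.5) + 5·(-285.8) + 1·(-3508.8)] − [1·(-1559.7) + 2·(-2219.9)]
= -118.8 kJ/mol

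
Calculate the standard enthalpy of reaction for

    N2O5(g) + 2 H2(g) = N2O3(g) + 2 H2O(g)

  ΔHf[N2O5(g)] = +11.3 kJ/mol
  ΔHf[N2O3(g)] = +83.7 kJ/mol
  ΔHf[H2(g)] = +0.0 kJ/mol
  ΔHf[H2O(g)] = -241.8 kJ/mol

Products: 1·(+83.7) + 2·(-241.8) = -399.9
Reactants: 1·(+11.3) + 2·(+0.0) = +11.3
ΔHrxn = (-399.9) − (+11.3) = -411.2 kJ/mol

ΔHrxn = -411.2 kJ/mol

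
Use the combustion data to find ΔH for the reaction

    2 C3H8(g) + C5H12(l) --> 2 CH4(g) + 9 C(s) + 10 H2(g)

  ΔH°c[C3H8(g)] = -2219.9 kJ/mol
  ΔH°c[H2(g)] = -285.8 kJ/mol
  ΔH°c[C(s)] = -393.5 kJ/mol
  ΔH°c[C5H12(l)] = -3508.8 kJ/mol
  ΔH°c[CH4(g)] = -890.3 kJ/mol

ΔH = 231.5 kJ/mol

Using ΔH = Σ nΔHc°(reactants) − Σ nΔHc°(products):
= [2·(-2219.9) + 1·(-3508.8)] − [2·(-890.3) + 9·(-393.5) + 10·(-285.8)]
= 231.5 kJ/mol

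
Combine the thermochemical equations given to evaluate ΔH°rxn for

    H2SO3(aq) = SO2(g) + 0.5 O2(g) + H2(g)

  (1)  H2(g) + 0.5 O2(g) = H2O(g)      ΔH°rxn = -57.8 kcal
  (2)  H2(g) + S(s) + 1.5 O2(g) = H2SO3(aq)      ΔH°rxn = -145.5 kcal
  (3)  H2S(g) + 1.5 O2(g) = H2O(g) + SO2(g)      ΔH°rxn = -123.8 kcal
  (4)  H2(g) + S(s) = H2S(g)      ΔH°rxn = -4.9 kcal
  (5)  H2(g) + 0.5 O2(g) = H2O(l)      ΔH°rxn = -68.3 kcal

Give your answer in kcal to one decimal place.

ΔH°rxn = 74.6 kcal

(1) reversed: +57.8 kcal
(2) reversed (H2SO3(aq) must end up as a reactant): +145.5 kcal
(3) as written (SO2(g) already on the product side): -123.8 kcal
(4) as written: -4.9 kcal
(5): not needed (H2O(l) appears nowhere else).
Combining the equations, ΔH°rxn = (-1)·(-57.8) + (-1)·(-145.5) + (1)·(-123.8) + (1)·(-4.9) = 74.6 kcal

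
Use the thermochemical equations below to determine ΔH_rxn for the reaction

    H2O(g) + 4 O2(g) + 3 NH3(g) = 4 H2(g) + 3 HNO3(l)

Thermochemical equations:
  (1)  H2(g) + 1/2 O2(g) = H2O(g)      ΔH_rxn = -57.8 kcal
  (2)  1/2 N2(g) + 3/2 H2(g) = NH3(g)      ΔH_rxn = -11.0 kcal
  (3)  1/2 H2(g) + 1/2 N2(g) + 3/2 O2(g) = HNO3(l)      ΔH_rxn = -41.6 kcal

ΔH_rxn = -34.0 kcal

(1) reversed: +57.8 kcal
(2) reversed and × 3: (-3)·(-11.0) = +33.0 kcal
(3) × 3: (3)·(-41.6) = -124.8 kcal
By Hess's law, ΔH_rxn = (+57.8) + (+33.0) + (-124.8) = -34.0 kcal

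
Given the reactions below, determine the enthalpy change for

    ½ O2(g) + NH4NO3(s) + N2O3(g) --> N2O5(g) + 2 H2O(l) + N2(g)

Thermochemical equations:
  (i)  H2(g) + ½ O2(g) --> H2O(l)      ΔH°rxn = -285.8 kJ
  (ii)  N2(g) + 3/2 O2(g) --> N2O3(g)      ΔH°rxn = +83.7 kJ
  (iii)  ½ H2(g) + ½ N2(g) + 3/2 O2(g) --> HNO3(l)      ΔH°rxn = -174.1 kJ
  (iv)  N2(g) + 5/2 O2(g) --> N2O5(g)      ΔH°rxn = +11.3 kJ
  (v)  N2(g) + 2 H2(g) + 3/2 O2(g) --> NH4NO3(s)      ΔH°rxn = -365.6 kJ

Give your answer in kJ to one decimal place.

ΔH°rxn = -278.4 kJ

(i) × 2: (2)·(-285.8) = -571.6 kJ
(ii) reversed: -83.7 kJ
(iii): not needed.
(iv) as written: +11.3 kJ
(v) reversed: +365.6 kJ
Summing the manipulated equations, ΔH°rxn = (2)·(-285.8) + (-1)·(+83.7) + (1)·(+11.3) + (-1)·(-365.6) = -278.4 kJ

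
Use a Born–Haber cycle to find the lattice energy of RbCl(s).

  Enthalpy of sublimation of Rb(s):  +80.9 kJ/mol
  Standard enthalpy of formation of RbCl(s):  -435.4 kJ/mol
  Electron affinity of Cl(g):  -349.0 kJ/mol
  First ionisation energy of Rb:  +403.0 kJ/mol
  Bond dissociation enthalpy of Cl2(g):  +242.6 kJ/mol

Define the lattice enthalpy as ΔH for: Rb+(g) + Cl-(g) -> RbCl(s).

U = -691.6 kJ/mol

ΔHf° = 1·ΔHsub + 1·(ΣIE) + 1/2·D(Cl2) + 1·EA + U
-435.4 = 1·(+80.9) + 1·(+403.0) + 1/2·(+242.6) + 1·(-349.0) + U
U = -435.4 − (+256.2) = -691.6 kJ/mol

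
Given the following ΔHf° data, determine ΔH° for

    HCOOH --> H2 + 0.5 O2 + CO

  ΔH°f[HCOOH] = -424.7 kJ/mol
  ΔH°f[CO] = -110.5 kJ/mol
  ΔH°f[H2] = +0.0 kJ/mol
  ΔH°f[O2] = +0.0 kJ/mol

ΔH° = 314.2 kJ/mol

ΔH°rxn = Σ nΔHf°(products) − Σ nΔHf°(reactants).
Products: 1·(+0.0) + 1/2·(+0.0) + 1·(-110.5) = -110.5
Reactants: 1·(-424.7) = -424.7
ΔH° = (-110.5) − (-424.7) = 314.2 kJ/mol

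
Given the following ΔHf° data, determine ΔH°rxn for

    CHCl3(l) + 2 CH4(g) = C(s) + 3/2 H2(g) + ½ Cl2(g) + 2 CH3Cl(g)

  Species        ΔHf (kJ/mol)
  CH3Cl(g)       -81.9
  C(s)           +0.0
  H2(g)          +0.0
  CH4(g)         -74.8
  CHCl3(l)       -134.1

ΔH°rxn = 119.9 kJ/mol

Products: 1·(+0.0) + 3/2·(+0.0) + 1/2·(+0.0) + 2·(-81.9) = -163.8
Reactants: 1·(-134.1) + 2·(-74.8) = -283.7
ΔH°rxn = (-163.8) − (-283.7) = 119.9 kJ/mol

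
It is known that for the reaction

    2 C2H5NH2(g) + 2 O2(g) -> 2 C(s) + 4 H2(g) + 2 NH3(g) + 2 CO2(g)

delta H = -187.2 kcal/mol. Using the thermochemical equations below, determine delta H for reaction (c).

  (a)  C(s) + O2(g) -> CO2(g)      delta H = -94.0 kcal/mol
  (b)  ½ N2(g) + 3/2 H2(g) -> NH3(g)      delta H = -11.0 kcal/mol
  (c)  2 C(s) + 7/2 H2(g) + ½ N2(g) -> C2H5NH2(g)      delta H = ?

delta H = -11.4 kcal/mol

(a) × 2 (×2 to match 2 CO2(g) in the target): (2)·(-94.0) = -188.0 kcal/mol
(b) × 2 (×2 to match 2 NH3(g) in the target): (2)·(-11.0) = -22.0 kcal/mol
(c) reversed and × 2 (reverse to put C2H5NH2(g) on the reactant side; ×2 to match 2 C2H5NH2(g) in the target): contributes −2·x
-187.2 = (-188.0) + (-22.0) − 2·x
x = (-187.2 − (-210.0)) / (-2) = -11.4 kcal/mol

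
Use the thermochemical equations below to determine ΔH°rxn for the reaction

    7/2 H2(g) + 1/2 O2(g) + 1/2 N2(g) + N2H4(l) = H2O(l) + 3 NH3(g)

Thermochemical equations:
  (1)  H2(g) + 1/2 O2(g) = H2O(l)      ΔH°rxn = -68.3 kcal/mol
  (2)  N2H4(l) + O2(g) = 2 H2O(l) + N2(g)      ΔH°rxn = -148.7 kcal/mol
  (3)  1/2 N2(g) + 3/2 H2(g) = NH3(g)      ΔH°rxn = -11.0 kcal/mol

(1) reversed: +68.3 kcal/mol
(2) as written (N2H4(l) already on the reactant side): -148.7 kcal/mol
(3) × 3 (×3 to match 3 NH3(g) in the target): (3)·(-11.0) = -33.0 kcal/mol
ΔH°rxn = (+68.3) + (-148.7) + (-33.0) = -113.4 kcal/mol

ΔH°rxn = -113.4 kcal/mol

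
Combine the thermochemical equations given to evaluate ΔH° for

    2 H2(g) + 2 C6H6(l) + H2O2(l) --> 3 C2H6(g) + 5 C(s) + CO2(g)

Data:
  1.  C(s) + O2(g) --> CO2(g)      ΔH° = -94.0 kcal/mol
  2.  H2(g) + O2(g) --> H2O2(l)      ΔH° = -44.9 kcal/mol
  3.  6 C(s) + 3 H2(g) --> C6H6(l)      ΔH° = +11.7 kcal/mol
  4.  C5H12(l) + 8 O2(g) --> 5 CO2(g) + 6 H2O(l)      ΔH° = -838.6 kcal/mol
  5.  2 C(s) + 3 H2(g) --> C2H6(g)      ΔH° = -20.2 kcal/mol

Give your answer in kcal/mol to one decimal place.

eq. 1 as written: -94.0 kcal/mol
eq. 2 reversed (reverse to put H2O2(l) on the reactant side): +44.9 kcal/mol
eq. 3 reversed and × 2 (reverse to put C6H6(l) on the reactant side; scale by 2 for the 2 C6H6(l)): (-2)·(+11.7) = -23.4 kcal/mol
eq. 4: not needed (H2O(l) appears nowhere else).
eq. 5 × 3 (scale by 3 for the 3 C2H6(g)): (3)·(-20.2) = -60.6 kcal/mol
Since enthalpy is a state function, ΔH° = (1)·(-94.0) + (-1)·(-44.9) + (-2)·(+11.7) + (3)·(-20.2) = -133.1 kcal/mol

ΔH° = -133.1 kcal/mol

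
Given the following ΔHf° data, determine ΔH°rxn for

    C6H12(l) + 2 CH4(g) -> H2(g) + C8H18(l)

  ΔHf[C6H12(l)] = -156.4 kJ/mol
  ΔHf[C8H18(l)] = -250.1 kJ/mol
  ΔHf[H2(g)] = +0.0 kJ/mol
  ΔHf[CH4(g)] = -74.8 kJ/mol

ΔH°rxn = Σ nΔHf°(products) − Σ nΔHf°(reactants).
Products: 1·(+0.0) + 1·(-250.1) = -250.1
Reactants: 1·(-156.4) + 2·(-74.8) = -306.0
ΔH°rxn = (-250.1) − (-306.0) = 55.9 kJ/mol

ΔH°rxn = 55.9 kJ/mol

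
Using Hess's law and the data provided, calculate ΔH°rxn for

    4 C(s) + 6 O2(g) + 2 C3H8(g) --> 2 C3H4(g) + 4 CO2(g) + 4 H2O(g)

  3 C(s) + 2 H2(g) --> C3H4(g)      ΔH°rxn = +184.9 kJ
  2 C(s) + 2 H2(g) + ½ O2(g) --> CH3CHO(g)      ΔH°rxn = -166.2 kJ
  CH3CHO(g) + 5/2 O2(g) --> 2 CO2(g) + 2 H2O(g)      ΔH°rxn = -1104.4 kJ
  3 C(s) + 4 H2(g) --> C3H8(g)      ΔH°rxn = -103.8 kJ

ΔH°rxn = -1963.8 kJ

equation 1 × 2 (scale by 2 for the 2 C3H4(g)): (2)·(+184.9) = +369.8 kJ
equation 2 × 2: (2)·(-166.2) = -332.4 kJ
equation 3 × 2 (×2 to match 4 CO2(g) in the target): (2)·(-1104.4) = -2208.8 kJ
equation 4 reversed and × 2 (reverse to put C3H8(g) on the reactant side; scale by 2 for the 2 C3H8(g)): (-2)·(-103.8) = +207.6 kJ
Since enthalpy is a state function, ΔH°rxn = (+369.8) + (-332.4) + (-2208.8) + (+207.6) = -1963.8 kJ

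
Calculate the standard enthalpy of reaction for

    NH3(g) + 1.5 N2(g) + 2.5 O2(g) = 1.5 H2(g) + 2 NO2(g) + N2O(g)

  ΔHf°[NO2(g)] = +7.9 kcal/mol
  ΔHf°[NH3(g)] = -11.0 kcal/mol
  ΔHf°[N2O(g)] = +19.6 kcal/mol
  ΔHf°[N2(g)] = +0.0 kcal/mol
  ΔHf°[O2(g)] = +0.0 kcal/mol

Products: 3/2·(+0.0) + 2·(+7.9) + 1·(+19.6) = +35.4
Reactants: 1·(-11.0) + 3/2·(+0.0) + 5/2·(+0.0) = -11.0
ΔHrxn = (+35.4) − (-11.0) = 46.4 kcal/mol

ΔHrxn = 46.4 kcal/mol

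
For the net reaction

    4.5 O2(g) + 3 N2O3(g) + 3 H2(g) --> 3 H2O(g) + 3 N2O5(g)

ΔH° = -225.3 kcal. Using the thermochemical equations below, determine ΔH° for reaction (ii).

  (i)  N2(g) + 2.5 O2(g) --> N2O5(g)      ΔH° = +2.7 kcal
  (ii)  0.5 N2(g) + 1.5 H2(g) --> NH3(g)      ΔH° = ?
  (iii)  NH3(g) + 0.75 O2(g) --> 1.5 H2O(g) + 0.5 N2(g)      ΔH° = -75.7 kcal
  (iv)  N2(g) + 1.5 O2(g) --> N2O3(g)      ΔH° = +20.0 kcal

(i) × 3 (scale by 3 for the 3 N2O5(g)): (3)·(+2.7) = +8.1 kcal
(ii) × 2 (×2 to match 3 H2(g) in the target): contributes 2·x
(iii) × 2 (×2 to match 3 H2O(g) in the target): (2)·(-75.7) = -151.4 kcal
(iv) reversed and × 3 (N2O3(g) must end up as a reactant; scale by 3 for the 3 N2O3(g)): (-3)·(+20.0) = -60.0 kcal
-225.3 = (+8.1) + (-151.4) + (-60.0) + 2·x
x = (-225.3 − (-203.3)) / (2) = -11.0 kcal

ΔH° = -11.0 kcal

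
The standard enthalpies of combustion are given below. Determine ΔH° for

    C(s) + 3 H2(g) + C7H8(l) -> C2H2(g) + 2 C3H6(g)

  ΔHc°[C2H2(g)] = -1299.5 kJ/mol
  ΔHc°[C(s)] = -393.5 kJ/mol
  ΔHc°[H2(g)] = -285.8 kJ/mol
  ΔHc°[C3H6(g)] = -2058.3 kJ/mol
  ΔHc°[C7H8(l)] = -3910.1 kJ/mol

With combustion enthalpies, reactants minus products:
= [1·(-393.5) + 3·(-285.8) + 1·(-3910.1)] − [1·(-1299.5) + 2·(-2058.3)]
= 255.1 kJ/mol

ΔH° = 255.1 kJ/mol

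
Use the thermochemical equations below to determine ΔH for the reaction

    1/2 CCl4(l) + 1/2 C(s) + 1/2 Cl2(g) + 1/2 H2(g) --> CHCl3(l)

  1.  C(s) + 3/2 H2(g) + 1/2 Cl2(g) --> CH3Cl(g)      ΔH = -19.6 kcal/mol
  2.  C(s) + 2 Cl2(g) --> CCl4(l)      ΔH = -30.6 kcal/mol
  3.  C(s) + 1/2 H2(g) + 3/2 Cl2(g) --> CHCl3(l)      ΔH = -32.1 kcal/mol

ΔH = -16.8 kcal/mol

eq. 1: not needed.
eq. 2 reversed and × 1/2: (-1/2)·(-30.6) = +15.3 kcal/mol
eq. 3 as written: -32.1 kcal/mol
ΔH = (-1/2)·(-30.6) + (1)·(-32.1) = -16.8 kcal/mol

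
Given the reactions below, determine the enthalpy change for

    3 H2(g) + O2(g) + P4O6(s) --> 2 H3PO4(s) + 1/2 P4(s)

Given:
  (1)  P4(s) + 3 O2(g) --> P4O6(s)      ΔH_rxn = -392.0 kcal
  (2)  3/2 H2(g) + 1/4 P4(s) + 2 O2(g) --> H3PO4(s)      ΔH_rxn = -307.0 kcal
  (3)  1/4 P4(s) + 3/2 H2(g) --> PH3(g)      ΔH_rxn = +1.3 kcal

(1) reversed (reverse to put P4O6(s) on the reactant side): +392.0 kcal
(2) × 2 (×2 to match 2 H3PO4(s) in the target): (2)·(-307.0) = -614.0 kcal
(3): not needed (PH3(g) appears nowhere else).
By Hess's law, ΔH_rxn = (-1)·(-392.0) + (2)·(-307.0) = -222.0 kcal

ΔH_rxn = -222.0 kcal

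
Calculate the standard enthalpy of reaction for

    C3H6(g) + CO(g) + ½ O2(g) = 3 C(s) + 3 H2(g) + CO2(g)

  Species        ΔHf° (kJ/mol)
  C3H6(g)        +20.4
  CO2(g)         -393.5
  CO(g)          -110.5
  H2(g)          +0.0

ΔH_rxn = -303.4 kJ/mol

Products: 3·(+0.0) + 3·(+0.0) + 1·(-393.5) = -393.5
Reactants: 1·(+20.4) + 1·(-110.5) + 1/2·(+0.0) = -90.1
ΔH_rxn = (-393.5) − (-90.1) = -303.4 kJ/mol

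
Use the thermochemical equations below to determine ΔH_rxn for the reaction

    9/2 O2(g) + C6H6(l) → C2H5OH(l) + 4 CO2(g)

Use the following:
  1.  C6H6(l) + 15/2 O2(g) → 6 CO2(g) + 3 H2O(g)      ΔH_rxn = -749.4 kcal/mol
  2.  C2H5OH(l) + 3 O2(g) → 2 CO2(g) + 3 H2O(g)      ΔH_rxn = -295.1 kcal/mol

eq. 1 as written (C6H6(l) already on the reactant side): -749.4 kcal/mol
eq. 2 reversed (C2H5OH(l) must end up as a product): +295.1 kcal/mol
ΔH_rxn = (-749.4) + (+295.1) = -454.3 kcal/mol

ΔH_rxn = -454.3 kcal/mol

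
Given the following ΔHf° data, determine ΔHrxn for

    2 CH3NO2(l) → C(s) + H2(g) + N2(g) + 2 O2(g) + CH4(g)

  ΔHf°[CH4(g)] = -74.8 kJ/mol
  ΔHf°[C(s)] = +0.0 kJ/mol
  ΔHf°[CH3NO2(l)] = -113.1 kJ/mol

ΔHrxn = 151.4 kJ/mol

ΔH°rxn = Σ nΔHf°(products) − Σ nΔHf°(reactants).
Products: 1·(+0.0) + 1·(+0.0) + 1·(+0.0) + 2·(+0.0) + 1·(-74.8) = -74.8
Reactants: 2·(-113.1) = -226.2
ΔHrxn = (-74.8) − (-226.2) = 151.4 kJ/mol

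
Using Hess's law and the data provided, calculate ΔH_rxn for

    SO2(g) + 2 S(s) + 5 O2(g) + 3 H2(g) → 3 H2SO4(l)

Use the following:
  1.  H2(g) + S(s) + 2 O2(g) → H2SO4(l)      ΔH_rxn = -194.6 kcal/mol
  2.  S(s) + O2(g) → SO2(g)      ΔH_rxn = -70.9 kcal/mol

eq. 1 × 3: (3)·(-194.6) = -583.8 kcal/mol
eq. 2 reversed: +70.9 kcal/mol
By Hess's law, ΔH_rxn = (3)·(-194.6) + (-1)·(-70.9) = -512.9 kcal/mol

ΔH_rxn = -512.9 kcal/mol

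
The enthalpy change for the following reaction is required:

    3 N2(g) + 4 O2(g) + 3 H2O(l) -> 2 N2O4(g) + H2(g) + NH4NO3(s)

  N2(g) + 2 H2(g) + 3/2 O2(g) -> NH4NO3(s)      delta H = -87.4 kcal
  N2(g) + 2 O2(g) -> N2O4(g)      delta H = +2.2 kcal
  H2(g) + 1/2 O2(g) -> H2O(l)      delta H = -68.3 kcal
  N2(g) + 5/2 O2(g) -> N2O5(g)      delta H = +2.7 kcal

equation 1 as written: -87.4 kcal
equation 2 × 2: (2)·(+2.2) = +4.4 kcal
equation 3 reversed and × 3: (-3)·(-68.3) = +204.9 kcal
equation 4: not needed.
delta H = (1)·(-87.4) + (2)·(+2.2) + (-3)·(-68.3) = 121.9 kcal

delta H = 121.9 kcal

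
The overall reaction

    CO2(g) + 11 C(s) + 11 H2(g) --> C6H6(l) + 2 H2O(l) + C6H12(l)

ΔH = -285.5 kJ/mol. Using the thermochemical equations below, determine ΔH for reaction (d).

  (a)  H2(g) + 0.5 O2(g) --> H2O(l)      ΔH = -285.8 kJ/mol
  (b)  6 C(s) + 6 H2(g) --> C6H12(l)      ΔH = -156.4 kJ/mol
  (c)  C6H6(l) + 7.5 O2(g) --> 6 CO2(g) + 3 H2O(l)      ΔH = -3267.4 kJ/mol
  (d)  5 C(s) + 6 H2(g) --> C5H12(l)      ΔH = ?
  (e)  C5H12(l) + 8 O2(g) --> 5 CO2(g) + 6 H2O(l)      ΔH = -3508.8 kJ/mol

(a) reversed: +285.8 kJ/mol
(b) as written (C6H12(l) already on the product side): -156.4 kJ/mol
(c) reversed (C6H6(l) must end up as a product): +3267.4 kJ/mol
(d) as written: contributes x
(e) as written: -3508.8 kJ/mol
-285.5 = (+285.8) + (-156.4) + (+3267.4) + (-3508.8) + x
x = (-285.5 − (-112.0)) / (1) = -173.5 kJ/mol

ΔH = -173.5 kJ/mol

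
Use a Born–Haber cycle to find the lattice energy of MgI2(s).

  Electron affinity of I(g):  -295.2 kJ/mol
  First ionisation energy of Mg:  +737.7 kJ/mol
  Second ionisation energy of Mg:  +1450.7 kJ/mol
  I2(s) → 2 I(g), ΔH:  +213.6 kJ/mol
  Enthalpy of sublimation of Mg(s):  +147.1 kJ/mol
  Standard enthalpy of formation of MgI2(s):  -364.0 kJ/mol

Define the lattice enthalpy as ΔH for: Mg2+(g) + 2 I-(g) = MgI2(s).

ΔHf° = 1·ΔHsub + 1·(ΣIE) + 1·D(I2) + 2·EA + U
-364.0 = 1·(+147.1) + 1·(+2188.4) + 1·(+213.6) + 2·(-295.2) + U
U = -364.0 − (+1958.7) = -2322.7 kJ/mol

U = -2322.7 kJ/mol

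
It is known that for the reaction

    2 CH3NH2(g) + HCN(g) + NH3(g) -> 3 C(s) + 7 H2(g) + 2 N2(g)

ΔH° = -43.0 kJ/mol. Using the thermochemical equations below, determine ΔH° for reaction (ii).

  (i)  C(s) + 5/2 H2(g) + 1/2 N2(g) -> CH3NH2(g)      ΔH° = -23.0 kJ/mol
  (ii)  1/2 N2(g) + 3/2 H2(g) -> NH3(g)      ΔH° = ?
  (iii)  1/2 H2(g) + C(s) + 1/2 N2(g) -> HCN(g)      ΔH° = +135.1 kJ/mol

(i) reversed and × 2 (reverse to put CH3NH2(g) on the reactant side; ×2 to match 2 CH3NH2(g) in the target): (-2)·(-23.0) = +46.0 kJ/mol
(ii) reversed (reverse to put NH3(g) on the reactant side): contributes −x
(iii) reversed (HCN(g) must end up as a reactant): -135.1 kJ/mol
-43.0 = (+46.0) + (-135.1) − x
x = (-43.0 − (-89.1)) / (-1) = -46.1 kJ/mol

ΔH° = -46.1 kJ/mol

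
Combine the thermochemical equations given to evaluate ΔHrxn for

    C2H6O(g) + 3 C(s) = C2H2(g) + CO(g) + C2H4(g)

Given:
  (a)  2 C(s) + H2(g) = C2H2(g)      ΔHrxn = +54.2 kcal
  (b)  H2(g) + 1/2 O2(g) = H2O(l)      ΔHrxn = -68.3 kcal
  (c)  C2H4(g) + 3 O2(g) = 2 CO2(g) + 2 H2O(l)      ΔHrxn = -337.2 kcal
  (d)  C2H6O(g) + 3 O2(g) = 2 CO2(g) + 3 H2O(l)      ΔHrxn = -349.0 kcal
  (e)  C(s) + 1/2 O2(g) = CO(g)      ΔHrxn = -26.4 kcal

(a) as written (C2H2(g) already on the product side): +54.2 kcal
(b) reversed: +68.3 kcal
(c) reversed (C2H4(g) must end up as a product): +337.2 kcal
(d) as written (C2H6O(g) already on the reactant side): -349.0 kcal
(e) as written (CO(g) already on the product side): -26.4 kcal
Summing the manipulated equations, ΔHrxn = (+54.2) + (+68.3) + (+337.2) + (-349.0) + (-26.4) = 84.3 kcal

ΔHrxn = 84.3 kcal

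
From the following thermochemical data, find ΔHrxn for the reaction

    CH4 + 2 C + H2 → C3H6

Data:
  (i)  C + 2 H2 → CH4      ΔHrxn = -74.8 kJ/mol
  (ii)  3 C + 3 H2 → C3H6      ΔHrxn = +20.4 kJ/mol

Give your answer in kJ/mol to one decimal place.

ΔHrxn = 95.2 kJ/mol

(i) reversed (CH4 must end up as a reactant): +74.8 kJ/mol
(ii) as written (C3H6 already on the product side): +20.4 kJ/mol
Since enthalpy is a state function, ΔHrxn = (-1)·(-74.8) + (1)·(+20.4) = 95.2 kJ/mol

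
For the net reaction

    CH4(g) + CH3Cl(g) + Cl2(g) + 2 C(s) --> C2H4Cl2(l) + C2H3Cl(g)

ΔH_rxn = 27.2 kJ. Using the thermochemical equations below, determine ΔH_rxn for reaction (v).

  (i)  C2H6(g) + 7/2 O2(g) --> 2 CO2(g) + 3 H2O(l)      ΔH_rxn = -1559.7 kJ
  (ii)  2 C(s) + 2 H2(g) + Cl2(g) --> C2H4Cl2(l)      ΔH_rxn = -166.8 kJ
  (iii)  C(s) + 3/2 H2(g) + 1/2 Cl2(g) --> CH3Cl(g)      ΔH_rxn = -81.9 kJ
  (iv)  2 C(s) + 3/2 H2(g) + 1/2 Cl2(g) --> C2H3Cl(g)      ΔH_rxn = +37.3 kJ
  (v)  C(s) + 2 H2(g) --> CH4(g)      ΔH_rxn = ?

ΔH_rxn = -74.8 kJ

(i): not needed (C2H6(g) appears nowhere else).
(ii) as written (C2H4Cl2(l) already on the product side): -166.8 kJ
(iii) reversed (reverse to put CH3Cl(g) on the reactant side): +81.9 kJ
(iv) as written (C2H3Cl(g) already on the product side): +37.3 kJ
(v) reversed (reverse to put CH4(g) on the reactant side): contributes −x
+27.2 = (-166.8) + (+81.9) + (+37.3) − x
x = (+27.2 − (-47.6)) / (-1) = -74.8 kJ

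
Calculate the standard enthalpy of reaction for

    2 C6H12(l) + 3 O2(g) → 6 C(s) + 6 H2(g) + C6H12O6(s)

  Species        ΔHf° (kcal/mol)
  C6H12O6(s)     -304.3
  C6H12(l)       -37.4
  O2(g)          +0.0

ΔH° = -229.5 kcal/mol

Products: 6·(+0.0) + 6·(+0.0) + 1·(-304.3) = -304.3
Reactants: 2·(-37.4) + 3·(+0.0) = -74.8
ΔH° = (-304.3) − (-74.8) = -229.5 kcal/mol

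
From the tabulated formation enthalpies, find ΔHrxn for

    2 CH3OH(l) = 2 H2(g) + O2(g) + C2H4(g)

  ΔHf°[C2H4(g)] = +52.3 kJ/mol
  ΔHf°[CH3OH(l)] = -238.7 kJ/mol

ΔHrxn = 529.7 kJ/mol

Products: 2·(+0.0) + 1·(+0.0) + 1·(+52.3) = +52.3
Reactants: 2·(-238.7) = -477.4
ΔHrxn = (+52.3) − (-477.4) = 529.7 kJ/mol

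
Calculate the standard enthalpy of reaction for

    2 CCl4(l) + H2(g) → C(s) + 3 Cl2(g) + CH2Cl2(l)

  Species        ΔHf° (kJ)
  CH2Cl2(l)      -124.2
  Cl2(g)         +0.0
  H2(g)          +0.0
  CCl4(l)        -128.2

Products: 1·(+0.0) + 3·(+0.0) + 1·(-124.2) = -124.2
Reactants: 2·(-128.2) + 1·(+0.0) = -256.4
ΔH°rxn = (-124.2) − (-256.4) = 132.2 kJ

ΔH°rxn = 132.2 kJ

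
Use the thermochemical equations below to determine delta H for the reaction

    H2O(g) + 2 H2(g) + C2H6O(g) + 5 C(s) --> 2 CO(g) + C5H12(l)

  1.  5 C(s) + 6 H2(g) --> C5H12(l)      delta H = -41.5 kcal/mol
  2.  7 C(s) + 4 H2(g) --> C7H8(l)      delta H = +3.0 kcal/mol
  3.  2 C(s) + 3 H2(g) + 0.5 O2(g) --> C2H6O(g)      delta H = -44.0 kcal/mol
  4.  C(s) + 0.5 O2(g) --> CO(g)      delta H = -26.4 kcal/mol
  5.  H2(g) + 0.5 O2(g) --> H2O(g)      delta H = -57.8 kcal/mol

delta H = 7.5 kcal/mol

eq. 1 as written: -41.5 kcal/mol
eq. 2: not needed.
eq. 3 reversed: +44.0 kcal/mol
eq. 4 × 2: (2)·(-26.4) = -52.8 kcal/mol
eq. 5 reversed: +57.8 kcal/mol
Summing the manipulated equations, delta H = (-41.5) + (+44.0) + (-52.8) + (+57.8) = 7.5 kcal/mol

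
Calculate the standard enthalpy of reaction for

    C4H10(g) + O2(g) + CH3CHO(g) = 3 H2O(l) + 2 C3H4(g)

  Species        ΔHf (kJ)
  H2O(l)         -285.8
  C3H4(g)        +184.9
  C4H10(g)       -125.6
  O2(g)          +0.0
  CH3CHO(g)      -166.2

ΔHrxn = -195.8 kJ

ΔH°rxn = Σ nΔHf°(products) − Σ nΔHf°(reactants).
Products: 3·(-285.8) + 2·(+184.9) = -487.6
Reactants: 1·(-125.6) + 1·(+0.0) + 1·(-166.2) = -291.8
ΔHrxn = (-487.6) − (-291.8) = -195.8 kJ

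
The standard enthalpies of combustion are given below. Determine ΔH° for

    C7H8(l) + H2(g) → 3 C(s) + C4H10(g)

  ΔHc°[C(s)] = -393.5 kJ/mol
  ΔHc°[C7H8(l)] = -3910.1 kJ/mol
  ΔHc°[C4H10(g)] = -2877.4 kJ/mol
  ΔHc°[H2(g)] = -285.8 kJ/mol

ΔH° = -138.0 kJ/mol

With combustion enthalpies, reactants minus products:
= [1·(-3910.1) + 1·(-285.8)] − [3·(-393.5) + 1·(-2877.4)]
= -138.0 kJ/mol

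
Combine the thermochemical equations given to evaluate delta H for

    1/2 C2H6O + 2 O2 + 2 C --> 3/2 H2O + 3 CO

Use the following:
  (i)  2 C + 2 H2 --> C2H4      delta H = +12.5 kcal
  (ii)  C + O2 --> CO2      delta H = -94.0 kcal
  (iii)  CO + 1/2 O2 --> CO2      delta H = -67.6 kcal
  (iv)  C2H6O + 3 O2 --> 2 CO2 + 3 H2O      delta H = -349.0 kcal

(i): not needed.
(ii) × 2: (2)·(-94.0) = -188.0 kcal
(iii) reversed and × 3: (-3)·(-67.6) = +202.8 kcal
(iv) × 1/2: (1/2)·(-349.0) = -174.5 kcal
delta H = (-188.0) + (+202.8) + (-174.5) = -159.7 kcal

delta H = -159.7 kcal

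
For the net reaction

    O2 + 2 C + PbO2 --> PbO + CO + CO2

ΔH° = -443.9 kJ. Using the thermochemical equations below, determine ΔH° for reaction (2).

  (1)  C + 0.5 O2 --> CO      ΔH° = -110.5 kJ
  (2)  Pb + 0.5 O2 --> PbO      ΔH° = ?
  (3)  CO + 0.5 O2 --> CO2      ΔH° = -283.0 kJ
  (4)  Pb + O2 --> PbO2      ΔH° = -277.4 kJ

ΔH° = -217.3 kJ

(1) × 2 (scale by 2 for the 2 C): (2)·(-110.5) = -221.0 kJ
(2) as written (PbO already on the product side): contributes x
(3) as written (CO2 already on the product side): -283.0 kJ
(4) reversed (PbO2 must end up as a reactant): +277.4 kJ
-443.9 = (-221.0) + (-283.0) + (+277.4) + x
x = (-443.9 − (-226.6)) / (1) = -217.3 kJ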